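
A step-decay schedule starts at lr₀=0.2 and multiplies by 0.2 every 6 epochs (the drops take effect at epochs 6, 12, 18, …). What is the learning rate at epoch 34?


n_drops = ⌊34/6⌋ = 5
lr = 0.2·0.2^5 = 0.2·0.00032 = 0.000064

0.000064


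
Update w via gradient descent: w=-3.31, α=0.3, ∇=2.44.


w_new = w - α·∇
= -3.31 - 0.3·2.44
= -3.31 - 0.732
= -4.042

-4.042


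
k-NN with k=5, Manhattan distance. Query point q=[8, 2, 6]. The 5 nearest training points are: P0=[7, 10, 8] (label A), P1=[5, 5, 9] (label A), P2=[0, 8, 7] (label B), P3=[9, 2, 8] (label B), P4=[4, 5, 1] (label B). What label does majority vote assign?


d(q,P0) = 11  (label A)
d(q,P1) = 9  (label A)
d(q,P2) = 15  (label B)
d(q,P3) = 3  (label B)
d(q,P4) = 12  (label B)
Votes: A=2, B=3
Majority → B

B


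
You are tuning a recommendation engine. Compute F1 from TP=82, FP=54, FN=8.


Precision = 82/136 = 0.6029
Recall = 82/90 = 0.9111
F1 = 2·P·R/(P+R) = 2·TP/(2·TP+FP+FN) = 164/(164+54+8) = 164/226 = 0.7257

0.7257


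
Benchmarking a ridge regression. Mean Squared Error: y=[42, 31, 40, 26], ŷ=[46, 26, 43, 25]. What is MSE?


Squared errors: (42-46)²=16, (31-26)²=25, (40-43)²=9, (26-25)²=1
Sum = 51
MSE = 51/4 = 51/4

51/4


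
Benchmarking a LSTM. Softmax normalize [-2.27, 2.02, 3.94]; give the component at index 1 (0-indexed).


Exponentials: e^-2.27=0.1033, e^2.02=7.5383, e^3.94=51.4186
Sum = 59.0602
Softmax = [0.0017, 0.1276, 0.8706]
p[1] = 7.5383/59.0602 = 0.1276

0.1276


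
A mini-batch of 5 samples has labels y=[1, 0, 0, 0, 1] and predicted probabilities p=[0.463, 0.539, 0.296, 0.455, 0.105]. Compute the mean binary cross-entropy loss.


L[0] = -ln(0.463) = 0.77
L[1] = -ln(1-0.539) = -ln(0.461) = 0.7744
L[2] = -ln(1-0.296) = -ln(0.704) = 0.351
L[3] = -ln(1-0.455) = -ln(0.545) = 0.607
L[4] = -ln(0.105) = 2.2538
mean = (0.77 + 0.7744 + 0.351 + 0.607 + 2.2538)/5 = 0.9512

0.9512


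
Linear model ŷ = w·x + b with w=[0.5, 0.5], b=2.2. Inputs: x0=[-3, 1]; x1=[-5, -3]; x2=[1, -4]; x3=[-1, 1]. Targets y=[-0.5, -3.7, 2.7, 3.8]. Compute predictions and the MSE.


ŷ0 = (0.5)·(-3) + (0.5)·(1) + 2.2 = 1.2
ŷ1 = (0.5)·(-5) + (0.5)·(-3) + 2.2 = -1.8
ŷ2 = (0.5)·(1) + (0.5)·(-4) + 2.2 = 0.7
ŷ3 = (0.5)·(-1) + (0.5)·(1) + 2.2 = 2.2
errors² = [2.89, 3.61, 4.0, 2.56]
MSE = 13.0600/4 = 3.265

3.265


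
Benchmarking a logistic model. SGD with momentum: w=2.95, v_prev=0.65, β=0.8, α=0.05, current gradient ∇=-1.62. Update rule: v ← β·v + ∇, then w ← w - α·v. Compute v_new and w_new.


v_new = 0.8·0.65 - 1.62 = 0.52 - 1.62 = -1.1
w_new = 2.95 - 0.05·-1.1 = 2.95 + 0.055 = 3.005

v_new=-1.1, w_new=3.005


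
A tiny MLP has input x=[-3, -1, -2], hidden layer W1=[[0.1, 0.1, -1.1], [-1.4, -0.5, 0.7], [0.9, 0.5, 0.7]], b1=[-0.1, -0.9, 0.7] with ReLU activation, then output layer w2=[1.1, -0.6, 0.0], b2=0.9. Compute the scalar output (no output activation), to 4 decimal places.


z1[0] = (0.1)·(-3) + (0.1)·(-1) + (-1.1)·(-2) - 0.1 = 1.7
z1[1] = (-1.4)·(-3) + (-0.5)·(-1) + (0.7)·(-2) - 0.9 = 2.4
z1[2] = (0.9)·(-3) + (0.5)·(-1) + (0.7)·(-2) + 0.7 = -3.9
h = ReLU(z1) = [1.7, 2.4, 0.0]
output = (1.1)·(1.7) + (-0.6)·(2.4) + (0.0)·(0.0) + 0.9 = 1.33

1.33


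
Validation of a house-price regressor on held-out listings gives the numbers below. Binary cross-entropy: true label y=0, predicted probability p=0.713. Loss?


BCE = -[y·ln(p) + (1-y)·ln(1-p)]
= -0 - 1·ln(1-0.713)
= -ln(0.287) = 1.2483

1.2483


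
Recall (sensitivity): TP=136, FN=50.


Recall = TP/(TP+FN)
= 136/(136+50)
= 136/186 = 73.12%

73.12%


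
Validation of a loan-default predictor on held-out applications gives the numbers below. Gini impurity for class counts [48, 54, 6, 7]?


Probabilities: [48/115, 54/115, 6/115, 7/115] ≈ [0.4174, 0.4696, 0.0522, 0.0609]
Σpᵢ² = (2304 + 2916 + 36 + 49)/115² = 5305/13225
Gini = 1 - Σpᵢ² = 1 - 5305/13225 = 0.5989

0.5989


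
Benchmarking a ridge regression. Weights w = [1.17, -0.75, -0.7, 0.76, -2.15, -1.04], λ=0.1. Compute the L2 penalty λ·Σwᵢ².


‖w‖₂² = (1.17)² + (-0.75)² + (-0.7)² + (0.76)² + (-2.15)² + (-1.04)²
     = 1.3689 + 0.5625 + 0.49 + 0.5776 + 4.6225 + 1.0816
     = 8.7031
λ·‖w‖₂² = 0.1·8.7031 = 0.87031

0.87031


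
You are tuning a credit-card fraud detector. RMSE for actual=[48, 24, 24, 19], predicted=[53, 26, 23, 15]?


MSE = 46/4 = 11.5
RMSE = √(46/4) = 3.3912

3.3912


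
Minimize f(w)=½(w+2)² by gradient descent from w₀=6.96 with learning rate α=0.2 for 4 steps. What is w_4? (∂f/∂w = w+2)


step 1: grad = 6.96+2 = 8.96; w = 6.96 - 0.2·(8.96) = 5.168
step 2: grad = 5.168+2 = 7.168; w = 5.168 - 0.2·(7.168) = 3.7344
step 3: grad = 3.7344+2 = 5.7344; w = 3.7344 - 0.2·(5.7344) = 2.58752
step 4: grad = 2.58752+2 = 4.58752; w = 2.58752 - 0.2·(4.58752) = 1.670016

1.670016


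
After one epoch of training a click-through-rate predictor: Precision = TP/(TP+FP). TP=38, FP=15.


Precision = TP/(TP+FP)
= 38/(38+15)
= 38/53 = 71.7%

71.7%


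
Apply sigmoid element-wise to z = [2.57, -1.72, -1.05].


σ(2.57) = 1/(1+e^-2.57) = 0.9289
σ(-1.72) = 1/(1+e^1.72) = 0.1519
σ(-1.05) = 1/(1+e^1.05) = 0.2592
result = [0.9289, 0.1519, 0.2592]

[0.9289, 0.1519, 0.2592]


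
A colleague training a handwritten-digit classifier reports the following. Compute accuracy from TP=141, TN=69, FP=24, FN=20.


Accuracy = (TP+TN)/(TP+TN+FP+FN)
= (141+69)/(254)
= 210/254 = 82.68%

82.68%


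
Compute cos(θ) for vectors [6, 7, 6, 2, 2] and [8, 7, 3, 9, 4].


A·B = 6·8 + 7·7 + 6·3 + 2·9 + 2·4 = 141
‖A‖ = √129 = 11.3578, ‖B‖ = √219 = 14.7986
cos = 141/(√129·√219) = 141/√28251 = 0.8389

0.8389


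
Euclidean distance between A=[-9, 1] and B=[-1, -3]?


d = √((-9+ 1)² + (1+ 3)²)
  = √(64 + 16)
  = √80 = 8.9443

8.9443


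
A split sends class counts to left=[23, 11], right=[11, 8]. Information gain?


Parent = [34, 19], H_parent = 0.9414
H_left = 0.9082 (n=34), H_right = 0.9819 (n=19)
H_children = (34/53)·0.9082 + (19/53)·0.9819 = 0.9346
IG = 0.9414 - 0.9346 = 0.0068

0.0068


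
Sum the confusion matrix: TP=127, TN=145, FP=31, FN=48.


Total = TP + TN + FP + FN
= 127 + 145 + 31 + 48
= 351
(Predicted positive: 158, predicted negative: 193)

351


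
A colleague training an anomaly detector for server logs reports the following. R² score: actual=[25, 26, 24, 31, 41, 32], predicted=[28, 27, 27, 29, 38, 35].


ȳ = 29.8333
SS_res = Σ(y-ŷ)² = 41
SS_tot = Σ(y-ȳ)² = 202.83
R² = 1 - SS_res/SS_tot = 1 - 0.2021 = 0.7979

0.7979


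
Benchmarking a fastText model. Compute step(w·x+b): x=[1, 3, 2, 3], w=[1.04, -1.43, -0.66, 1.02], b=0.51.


z = (1)·(1.04) + (3)·(-1.43) + (2)·(-0.66) + (3)·(1.02) + 0.51
  = -1.0
step(z) = 0 (z<0)

0


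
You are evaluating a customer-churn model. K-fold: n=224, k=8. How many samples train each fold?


Fold size = 224/8 = 28
Training per fold = 224 - 28 = 196

196


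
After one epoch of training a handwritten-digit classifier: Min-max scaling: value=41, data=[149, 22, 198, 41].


min=22, max=198
(41-22)/(198-22) = 19/176 = 0.108

0.108


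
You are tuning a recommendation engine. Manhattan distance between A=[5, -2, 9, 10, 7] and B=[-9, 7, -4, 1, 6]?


d = |5+ 9| + |-2-7| + |9+ 4| + |10-1| + |7-6|
  = 14 + 9 + 13 + 9 + 1
  = 46

46


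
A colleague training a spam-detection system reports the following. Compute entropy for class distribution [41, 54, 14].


Probabilities: [41/109, 54/109, 14/109] ≈ [0.3761, 0.4954, 0.1284]
H = -((41/109)·log₂(41/109) + (54/109)·log₂(54/109) + (14/109)·log₂(14/109))
  = 1.4129 bits

1.4129 bits


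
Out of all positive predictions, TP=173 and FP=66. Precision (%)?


Precision = TP/(TP+FP)
= 173/(173+66)
= 173/239 = 72.38%

72.38%


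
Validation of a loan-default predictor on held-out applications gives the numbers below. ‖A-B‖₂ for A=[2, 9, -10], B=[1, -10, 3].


d = √((2-1)² + (9+ 10)² + (-10-3)²)
  = √(1 + 361 + 169)
  = √531 = 23.0434

23.0434


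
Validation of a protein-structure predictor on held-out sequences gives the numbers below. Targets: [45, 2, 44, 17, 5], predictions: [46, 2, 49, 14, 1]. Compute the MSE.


Squared errors: (45-46)²=1, (2-2)²=0, (44-49)²=25, (17-14)²=9, (5-1)²=16
Sum = 51
MSE = 51/5 = 51/5

51/5


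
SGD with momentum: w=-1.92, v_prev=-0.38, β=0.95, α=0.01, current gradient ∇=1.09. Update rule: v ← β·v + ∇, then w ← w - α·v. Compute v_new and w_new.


v_new = 0.95·-0.38 + 1.09 = -0.361 + 1.09 = 0.729
w_new = -1.92 - 0.01·0.729 = -1.92 - 0.00729 = -1.92729

v_new=0.729, w_new=-1.92729


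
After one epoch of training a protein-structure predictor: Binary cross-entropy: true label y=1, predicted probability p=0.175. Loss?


BCE = -[y·ln(p) + (1-y)·ln(1-p)]
= -1·ln(0.175) - 0
= -ln(0.175) = 1.743

1.743


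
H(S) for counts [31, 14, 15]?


Probabilities: [31/60, 14/60, 15/60] ≈ [0.5167, 0.2333, 0.25]
H = -((31/60)·log₂(31/60) + (14/60)·log₂(14/60) + (15/60)·log₂(15/60))
  = 1.4821 bits

1.4821 bits


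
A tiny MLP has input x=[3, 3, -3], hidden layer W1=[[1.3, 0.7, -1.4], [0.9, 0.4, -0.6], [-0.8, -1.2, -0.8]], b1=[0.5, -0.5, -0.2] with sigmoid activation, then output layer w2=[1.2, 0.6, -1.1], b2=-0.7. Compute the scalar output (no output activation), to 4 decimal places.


z1[0] = (1.3)·(3) + (0.7)·(3) + (-1.4)·(-3) + 0.5 = 10.7
z1[1] = (0.9)·(3) + (0.4)·(3) + (-0.6)·(-3) - 0.5 = 5.2
z1[2] = (-0.8)·(3) + (-1.2)·(3) + (-0.8)·(-3) - 0.2 = -3.8
h = sigmoid(z1) = [1.0, 0.9945, 0.0219]
output = (1.2)·(1.0) + (0.6)·(0.9945) + (-1.1)·(0.0219) - 0.7 = 1.0726

1.0726


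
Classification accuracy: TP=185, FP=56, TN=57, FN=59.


Accuracy = (TP+TN)/(TP+TN+FP+FN)
= (185+57)/(357)
= 242/357 = 67.79%

67.79%


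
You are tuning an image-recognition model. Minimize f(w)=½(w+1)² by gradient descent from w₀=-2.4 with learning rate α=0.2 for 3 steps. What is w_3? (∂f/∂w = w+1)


step 1: grad = -2.4+1 = -1.4; w = -2.4 - 0.2·(-1.4) = -2.12
step 2: grad = -2.12+1 = -1.12; w = -2.12 - 0.2·(-1.12) = -1.896
step 3: grad = -1.896+1 = -0.896; w = -1.896 - 0.2·(-0.896) = -1.7168

-1.7168


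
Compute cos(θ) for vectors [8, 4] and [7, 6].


A·B = 8·7 + 4·6 = 80
‖A‖ = √80 = 8.9443, ‖B‖ = √85 = 9.2195
cos = 80/(√80·√85) = 80/√6800 = 0.9701

0.9701


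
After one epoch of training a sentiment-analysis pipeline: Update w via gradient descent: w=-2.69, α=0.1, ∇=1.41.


w_new = w - α·∇
= -2.69 - 0.1·1.41
= -2.69 - 0.141
= -2.831

-2.831


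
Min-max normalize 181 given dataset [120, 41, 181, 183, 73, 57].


min=41, max=183
(181-41)/(183-41) = 140/142 = 0.9859

0.9859


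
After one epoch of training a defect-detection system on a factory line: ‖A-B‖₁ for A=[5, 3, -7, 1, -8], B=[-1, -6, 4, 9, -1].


d = |5+ 1| + |3+ 6| + |-7-4| + |1-9| + |-8+ 1|
  = 6 + 9 + 11 + 8 + 7
  = 41

41


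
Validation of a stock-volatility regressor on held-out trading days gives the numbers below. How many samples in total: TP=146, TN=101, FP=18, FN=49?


Total = TP + TN + FP + FN
= 146 + 101 + 18 + 49
= 314
(Predicted positive: 164, predicted negative: 150)

314


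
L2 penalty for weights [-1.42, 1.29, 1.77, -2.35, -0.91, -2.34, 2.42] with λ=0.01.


‖w‖₂² = (-1.42)² + (1.29)² + (1.77)² + (-2.35)² + (-0.91)² + (-2.34)² + (2.42)²
     = 2.0164 + 1.6641 + 3.1329 + 5.5225 + 0.8281 + 5.4756 + 5.8564
     = 24.496
λ·‖w‖₂² = 0.01·24.496 = 0.24496

0.24496


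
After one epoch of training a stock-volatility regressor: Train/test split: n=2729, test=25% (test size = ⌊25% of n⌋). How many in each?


Test = ⌊2729·25/100⌋ = 682
Train = 2729 - 682 = 2047

Train: 2047, Test: 682


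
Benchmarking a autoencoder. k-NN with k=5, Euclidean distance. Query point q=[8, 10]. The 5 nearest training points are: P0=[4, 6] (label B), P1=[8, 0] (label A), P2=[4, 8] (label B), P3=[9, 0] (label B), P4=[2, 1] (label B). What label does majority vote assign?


d(q,P0) = 5.6569  (label B)
d(q,P1) = 10.0  (label A)
d(q,P2) = 4.4721  (label B)
d(q,P3) = 10.0499  (label B)
d(q,P4) = 10.8167  (label B)
Votes: A=1, B=4
Majority → B

B


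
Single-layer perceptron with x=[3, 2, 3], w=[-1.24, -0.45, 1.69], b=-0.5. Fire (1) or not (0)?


z = (3)·(-1.24) + (2)·(-0.45) + (3)·(1.69) - 0.5
  = -0.05
step(z) = 0 (z<0)

0


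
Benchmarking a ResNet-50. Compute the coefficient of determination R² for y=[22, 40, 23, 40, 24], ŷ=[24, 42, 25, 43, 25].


ȳ = 29.8
SS_res = Σ(y-ŷ)² = 22
SS_tot = Σ(y-ȳ)² = 348.8
R² = 1 - SS_res/SS_tot = 1 - 0.0631 = 0.9369

0.9369


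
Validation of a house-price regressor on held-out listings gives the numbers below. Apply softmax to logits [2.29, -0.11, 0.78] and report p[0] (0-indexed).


Exponentials: e^2.29=9.8749, e^-0.11=0.8958, e^0.78=2.1815
Sum = 12.9522
Softmax = [0.7624, 0.0692, 0.1684]
p[0] = 9.8749/12.9522 = 0.7624

0.7624


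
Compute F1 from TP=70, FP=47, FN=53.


Precision = 70/117 = 0.5983
Recall = 70/123 = 0.5691
F1 = 2·P·R/(P+R) = 2·TP/(2·TP+FP+FN) = 140/(140+47+53) = 140/240 = 0.5833

0.5833


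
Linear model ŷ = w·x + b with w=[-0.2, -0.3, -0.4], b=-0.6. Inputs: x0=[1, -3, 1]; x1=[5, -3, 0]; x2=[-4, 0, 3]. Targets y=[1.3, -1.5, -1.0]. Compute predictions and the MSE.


ŷ0 = (-0.2)·(1) + (-0.3)·(-3) + (-0.4)·(1) - 0.6 = -0.3
ŷ1 = (-0.2)·(5) + (-0.3)·(-3) + (-0.4)·(0) - 0.6 = -0.7
ŷ2 = (-0.2)·(-4) + (-0.3)·(0) + (-0.4)·(3) - 0.6 = -1.0
errors² = [2.56, 0.64, 0.0]
MSE = 3.2000/3 = 1.0667

1.0667


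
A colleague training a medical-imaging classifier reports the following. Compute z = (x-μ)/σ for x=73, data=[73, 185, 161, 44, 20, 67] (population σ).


μ = 91.6667, σ = 60.3922
z = (73 - 91.6667)/60.3922 = -0.3091

-0.3091


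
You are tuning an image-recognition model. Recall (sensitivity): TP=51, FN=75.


Recall = TP/(TP+FN)
= 51/(51+75)
= 51/126 = 40.48%

40.48%


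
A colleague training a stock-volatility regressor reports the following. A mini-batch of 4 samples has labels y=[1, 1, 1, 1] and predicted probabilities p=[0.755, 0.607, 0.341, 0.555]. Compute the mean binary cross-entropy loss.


L[0] = -ln(0.755) = 0.281
L[1] = -ln(0.607) = 0.4992
L[2] = -ln(0.341) = 1.0759
L[3] = -ln(0.555) = 0.5888
mean = (0.281 + 0.4992 + 1.0759 + 0.5888)/4 = 0.6112

0.6112


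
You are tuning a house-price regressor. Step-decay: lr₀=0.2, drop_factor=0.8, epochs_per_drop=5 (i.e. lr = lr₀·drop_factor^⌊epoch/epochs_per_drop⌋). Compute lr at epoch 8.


n_drops = ⌊8/5⌋ = 1
lr = 0.2·0.8^1 = 0.2·0.8 = 0.16

0.16


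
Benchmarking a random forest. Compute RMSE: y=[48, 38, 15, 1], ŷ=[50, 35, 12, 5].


MSE = 38/4 = 9.5
RMSE = √(38/4) = 3.0822

3.0822


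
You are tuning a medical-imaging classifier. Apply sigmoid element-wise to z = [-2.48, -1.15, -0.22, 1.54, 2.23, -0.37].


σ(-2.48) = 1/(1+e^2.48) = 0.0773
σ(-1.15) = 1/(1+e^1.15) = 0.2405
σ(-0.22) = 1/(1+e^0.22) = 0.4452
σ(1.54) = 1/(1+e^-1.54) = 0.8235
σ(2.23) = 1/(1+e^-2.23) = 0.9029
σ(-0.37) = 1/(1+e^0.37) = 0.4085
result = [0.0773, 0.2405, 0.4452, 0.8235, 0.9029, 0.4085]

[0.0773, 0.2405, 0.4452, 0.8235, 0.9029, 0.4085]


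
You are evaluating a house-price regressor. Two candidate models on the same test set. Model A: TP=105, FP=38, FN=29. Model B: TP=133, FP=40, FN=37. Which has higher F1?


Model A: P=105/143=0.7343, R=105/134=0.7836, F1=2PR/(P+R)=2TP/(2TP+FP+FN)=210/277=0.7581
Model B: P=133/173=0.7688, R=133/170=0.7824, F1=2PR/(P+R)=2TP/(2TP+FP+FN)=266/343=0.7755
0.7581 < 0.7755 → Model B

Model B


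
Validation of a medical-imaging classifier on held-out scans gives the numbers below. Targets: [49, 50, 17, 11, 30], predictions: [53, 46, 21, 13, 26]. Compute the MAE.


Absolute errors: |49-53|=4, |50-46|=4, |17-21|=4, |11-13|=2, |30-26|=4
Sum = 18
MAE = 18/5 = 18/5

18/5


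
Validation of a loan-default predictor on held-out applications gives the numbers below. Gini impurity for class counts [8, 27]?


Probabilities: [8/35, 27/35] ≈ [0.2286, 0.7714]
Σpᵢ² = (64 + 729)/35² = 793/1225
Gini = 1 - Σpᵢ² = 1 - 793/1225 = 0.3527

0.3527


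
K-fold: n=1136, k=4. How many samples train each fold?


Fold size = 1136/4 = 284
Training per fold = 1136 - 284 = 852

852


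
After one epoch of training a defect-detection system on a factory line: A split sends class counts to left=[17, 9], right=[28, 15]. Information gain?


Parent = [45, 24], H_parent = 0.9321
H_left = 0.9306 (n=26), H_right = 0.933 (n=43)
H_children = (26/69)·0.9306 + (43/69)·0.933 = 0.9321
IG = 0.9321 - 0.9321 = 0.0

0.0


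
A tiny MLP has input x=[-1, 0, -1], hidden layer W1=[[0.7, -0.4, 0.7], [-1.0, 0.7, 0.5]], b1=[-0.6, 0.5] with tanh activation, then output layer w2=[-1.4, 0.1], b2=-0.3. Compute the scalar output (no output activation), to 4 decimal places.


z1[0] = (0.7)·(-1) + (-0.4)·(0) + (0.7)·(-1) - 0.6 = -2.0
z1[1] = (-1.0)·(-1) + (0.7)·(0) + (0.5)·(-1) + 0.5 = 1.0
h = tanh(z1) = [-0.964, 0.7616]
output = (-1.4)·(-0.964) + (0.1)·(0.7616) - 0.3 = 1.1258

1.1258


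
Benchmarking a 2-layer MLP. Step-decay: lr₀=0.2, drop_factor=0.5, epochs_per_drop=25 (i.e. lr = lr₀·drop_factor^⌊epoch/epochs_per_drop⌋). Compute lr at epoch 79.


n_drops = ⌊79/25⌋ = 3
lr = 0.2·0.5^3 = 0.2·0.125 = 0.025

0.025


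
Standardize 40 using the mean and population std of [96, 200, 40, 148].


μ = 121, σ = 59.4895
z = (40 - 121)/59.4895 = -1.3616

-1.3616


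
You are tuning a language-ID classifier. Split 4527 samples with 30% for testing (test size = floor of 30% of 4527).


Test = ⌊4527·30/100⌋ = 1358
Train = 4527 - 1358 = 3169

Train: 3169, Test: 1358


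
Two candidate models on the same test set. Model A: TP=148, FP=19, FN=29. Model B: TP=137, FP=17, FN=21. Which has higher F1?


Model A: P=148/167=0.8862, R=148/177=0.8362, F1=2PR/(P+R)=2TP/(2TP+FP+FN)=296/344=0.8605
Model B: P=137/154=0.8896, R=137/158=0.8671, F1=2PR/(P+R)=2TP/(2TP+FP+FN)=274/312=0.8782
0.8605 < 0.8782 → Model B

Model B


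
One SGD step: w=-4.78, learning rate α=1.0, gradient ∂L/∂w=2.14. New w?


w_new = w - α·∇
= -4.78 - 1.0·2.14
= -4.78 - 2.14
= -6.92

-6.92


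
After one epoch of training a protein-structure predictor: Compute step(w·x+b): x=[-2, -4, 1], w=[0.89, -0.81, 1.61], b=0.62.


z = (-2)·(0.89) + (-4)·(-0.81) + (1)·(1.61) + 0.62
  = 3.69
step(z) = 1 (z≥0)

1


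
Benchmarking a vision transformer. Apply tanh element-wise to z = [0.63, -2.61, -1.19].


tanh(0.63) = 0.5581
tanh(-2.61) = -0.9892
tanh(-1.19) = -0.8306
result = [0.5581, -0.9892, -0.8306]

[0.5581, -0.9892, -0.8306]


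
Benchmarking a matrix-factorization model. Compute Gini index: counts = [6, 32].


Probabilities: [6/38, 32/38] ≈ [0.1579, 0.8421]
Σpᵢ² = (36 + 1024)/38² = 1060/1444
Gini = 1 - Σpᵢ² = 1 - 1060/1444 = 0.2659

0.2659


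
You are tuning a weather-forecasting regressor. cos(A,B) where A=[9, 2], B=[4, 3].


A·B = 9·4 + 2·3 = 42
‖A‖ = √85 = 9.2195, ‖B‖ = √25 = 5
cos = 42/(√85·√25) = 42/√2125 = 0.9111

0.9111


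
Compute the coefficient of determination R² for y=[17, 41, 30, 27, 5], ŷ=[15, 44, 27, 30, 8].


ȳ = 24
SS_res = Σ(y-ŷ)² = 40
SS_tot = Σ(y-ȳ)² = 744
R² = 1 - SS_res/SS_tot = 1 - 0.0538 = 0.9462

0.9462


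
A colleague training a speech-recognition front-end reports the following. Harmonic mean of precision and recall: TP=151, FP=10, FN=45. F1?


Precision = 151/161 = 0.9379
Recall = 151/196 = 0.7704
F1 = 2·P·R/(P+R) = 2·TP/(2·TP+FP+FN) = 302/(302+10+45) = 302/357 = 0.8459

0.8459


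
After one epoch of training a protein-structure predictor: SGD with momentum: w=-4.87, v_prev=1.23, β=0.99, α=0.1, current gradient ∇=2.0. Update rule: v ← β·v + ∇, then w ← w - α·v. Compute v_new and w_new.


v_new = 0.99·1.23 + 2.0 = 1.2177 + 2.0 = 3.2177
w_new = -4.87 - 0.1·3.2177 = -4.87 - 0.32177 = -5.19177

v_new=3.2177, w_new=-5.19177


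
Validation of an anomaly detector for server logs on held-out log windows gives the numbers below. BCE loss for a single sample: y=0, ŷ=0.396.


BCE = -[y·ln(p) + (1-y)·ln(1-p)]
= -0 - 1·ln(1-0.396)
= -ln(0.604) = 0.5042

0.5042


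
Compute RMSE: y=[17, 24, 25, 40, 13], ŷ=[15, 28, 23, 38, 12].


MSE = 29/5 = 5.8
RMSE = √(29/5) = 2.4083

2.4083


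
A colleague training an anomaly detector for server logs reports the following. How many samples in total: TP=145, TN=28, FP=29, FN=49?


Total = TP + TN + FP + FN
= 145 + 28 + 29 + 49
= 251
(Predicted positive: 174, predicted negative: 77)

251


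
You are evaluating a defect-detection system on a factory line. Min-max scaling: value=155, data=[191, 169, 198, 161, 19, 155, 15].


min=15, max=198
(155-15)/(198-15) = 140/183 = 0.765

0.765


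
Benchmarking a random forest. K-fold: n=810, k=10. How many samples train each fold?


Fold size = 810/10 = 81
Training per fold = 810 - 81 = 729

729


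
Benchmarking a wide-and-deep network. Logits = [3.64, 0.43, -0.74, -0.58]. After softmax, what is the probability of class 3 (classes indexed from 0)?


Exponentials: e^3.64=38.0918, e^0.43=1.5373, e^-0.74=0.4771, e^-0.58=0.5599
Sum = 40.6661
Softmax = [0.9367, 0.0378, 0.0117, 0.0138]
p[3] = 0.5599/40.6661 = 0.0138

0.0138


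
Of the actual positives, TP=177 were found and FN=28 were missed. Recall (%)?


Recall = TP/(TP+FN)
= 177/(177+28)
= 177/205 = 86.34%

86.34%


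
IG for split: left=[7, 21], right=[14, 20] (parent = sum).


Parent = [21, 41], H_parent = 0.9236
H_left = 0.8113 (n=28), H_right = 0.9774 (n=34)
H_children = (28/62)·0.8113 + (34/62)·0.9774 = 0.9024
IG = 0.9236 - 0.9024 = 0.0212

0.0212


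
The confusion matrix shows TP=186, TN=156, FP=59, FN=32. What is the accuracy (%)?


Accuracy = (TP+TN)/(TP+TN+FP+FN)
= (186+156)/(433)
= 342/433 = 78.98%

78.98%


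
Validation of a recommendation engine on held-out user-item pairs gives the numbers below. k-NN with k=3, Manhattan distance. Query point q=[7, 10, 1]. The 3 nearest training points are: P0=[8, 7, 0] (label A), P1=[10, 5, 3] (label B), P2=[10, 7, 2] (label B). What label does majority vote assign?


d(q,P0) = 5  (label A)
d(q,P1) = 10  (label B)
d(q,P2) = 7  (label B)
Votes: A=1, B=2
Majority → B

B


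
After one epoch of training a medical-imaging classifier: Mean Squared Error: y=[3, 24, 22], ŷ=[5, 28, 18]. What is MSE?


Squared errors: (3-5)²=4, (24-28)²=16, (22-18)²=16
Sum = 36
MSE = 36/3 = 12

12


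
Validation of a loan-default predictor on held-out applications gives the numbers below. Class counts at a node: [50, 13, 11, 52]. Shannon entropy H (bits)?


Probabilities: [50/126, 13/126, 11/126, 52/126] ≈ [0.3968, 0.1032, 0.0873, 0.4127]
H = -((50/126)·log₂(50/126) + (13/126)·log₂(13/126) + (11/126)·log₂(11/126) + (52/126)·log₂(52/126))
  = 1.7013 bits

1.7013 bits


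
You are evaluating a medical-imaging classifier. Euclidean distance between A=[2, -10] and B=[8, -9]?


d = √((2-8)² + (-10+ 9)²)
  = √(36 + 1)
  = √37 = 6.0828

6.0828


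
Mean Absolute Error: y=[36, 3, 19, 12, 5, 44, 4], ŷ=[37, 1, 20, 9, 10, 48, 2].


Absolute errors: |36-37|=1, |3-1|=2, |19-20|=1, |12-9|=3, |5-10|=5, |44-48|=4, |4-2|=2
Sum = 18
MAE = 18/7 = 18/7

18/7


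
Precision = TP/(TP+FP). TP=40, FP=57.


Precision = TP/(TP+FP)
= 40/(40+57)
= 40/97 = 41.24%

41.24%


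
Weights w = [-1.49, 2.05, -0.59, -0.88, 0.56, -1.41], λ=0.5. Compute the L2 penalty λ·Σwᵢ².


‖w‖₂² = (-1.49)² + (2.05)² + (-0.59)² + (-0.88)² + (0.56)² + (-1.41)²
     = 2.2201 + 4.2025 + 0.3481 + 0.7744 + 0.3136 + 1.9881
     = 9.8468
λ·‖w‖₂² = 0.5·9.8468 = 4.9234

4.9234


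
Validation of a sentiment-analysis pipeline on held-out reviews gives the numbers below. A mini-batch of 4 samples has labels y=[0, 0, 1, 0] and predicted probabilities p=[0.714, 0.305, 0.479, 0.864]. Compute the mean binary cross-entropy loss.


L[0] = -ln(1-0.714) = -ln(0.286) = 1.2518
L[1] = -ln(1-0.305) = -ln(0.695) = 0.3638
L[2] = -ln(0.479) = 0.7361
L[3] = -ln(1-0.864) = -ln(0.136) = 1.9951
mean = (1.2518 + 0.3638 + 0.7361 + 1.9951)/4 = 1.0867

1.0867


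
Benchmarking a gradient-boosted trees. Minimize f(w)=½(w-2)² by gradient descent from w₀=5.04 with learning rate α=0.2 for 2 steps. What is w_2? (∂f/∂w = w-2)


step 1: grad = 5.04-2 = 3.04; w = 5.04 - 0.2·(3.04) = 4.432
step 2: grad = 4.432-2 = 2.432; w = 4.432 - 0.2·(2.432) = 3.9456

3.9456


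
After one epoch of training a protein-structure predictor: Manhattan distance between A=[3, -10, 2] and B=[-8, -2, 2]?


d = |3+ 8| + |-10+ 2| + |2-2|
  = 11 + 8 + 0
  = 19

19


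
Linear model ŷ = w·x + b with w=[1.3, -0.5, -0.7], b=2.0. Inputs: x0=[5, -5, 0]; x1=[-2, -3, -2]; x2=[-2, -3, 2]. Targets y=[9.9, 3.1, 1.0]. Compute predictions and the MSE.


ŷ0 = (1.3)·(5) + (-0.5)·(-5) + (-0.7)·(0) + 2.0 = 11.0
ŷ1 = (1.3)·(-2) + (-0.5)·(-3) + (-0.7)·(-2) + 2.0 = 2.3
ŷ2 = (1.3)·(-2) + (-0.5)·(-3) + (-0.7)·(2) + 2.0 = -0.5
errors² = [1.21, 0.64, 2.25]
MSE = 4.1000/3 = 1.3667

1.3667


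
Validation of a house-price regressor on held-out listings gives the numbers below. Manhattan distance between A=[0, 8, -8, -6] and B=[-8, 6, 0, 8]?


d = |0+ 8| + |8-6| + |-8-0| + |-6-8|
  = 8 + 2 + 8 + 14
  = 32

32


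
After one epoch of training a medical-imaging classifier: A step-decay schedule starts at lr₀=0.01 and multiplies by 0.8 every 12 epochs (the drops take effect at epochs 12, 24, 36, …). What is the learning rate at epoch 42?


n_drops = ⌊42/12⌋ = 3
lr = 0.01·0.8^3 = 0.01·0.512 = 0.00512

0.00512


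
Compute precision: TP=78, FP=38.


Precision = TP/(TP+FP)
= 78/(78+38)
= 78/116 = 67.24%

67.24%


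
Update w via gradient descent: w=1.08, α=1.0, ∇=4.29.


w_new = w - α·∇
= 1.08 - 1.0·4.29
= 1.08 - 4.29
= -3.21

-3.21


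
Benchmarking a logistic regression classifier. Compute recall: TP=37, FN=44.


Recall = TP/(TP+FN)
= 37/(37+44)
= 37/81 = 45.68%

45.68%


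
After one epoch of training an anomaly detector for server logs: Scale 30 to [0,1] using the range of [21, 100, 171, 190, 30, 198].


min=21, max=198
(30-21)/(198-21) = 9/177 = 0.0508

0.0508


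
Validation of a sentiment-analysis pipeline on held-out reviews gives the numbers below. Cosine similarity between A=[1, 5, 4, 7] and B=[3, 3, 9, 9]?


A·B = 1·3 + 5·3 + 4·9 + 7·9 = 117
‖A‖ = √91 = 9.5394, ‖B‖ = √180 = 13.4164
cos = 117/(√91·√180) = 117/√16380 = 0.9142

0.9142


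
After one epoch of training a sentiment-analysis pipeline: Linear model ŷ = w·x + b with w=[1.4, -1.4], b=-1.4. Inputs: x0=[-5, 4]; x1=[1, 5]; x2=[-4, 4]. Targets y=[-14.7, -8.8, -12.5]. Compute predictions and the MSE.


ŷ0 = (1.4)·(-5) + (-1.4)·(4) - 1.4 = -14.0
ŷ1 = (1.4)·(1) + (-1.4)·(5) - 1.4 = -7.0
ŷ2 = (1.4)·(-4) + (-1.4)·(4) - 1.4 = -12.6
errors² = [0.49, 3.24, 0.01]
MSE = 3.7400/3 = 1.2467

1.2467


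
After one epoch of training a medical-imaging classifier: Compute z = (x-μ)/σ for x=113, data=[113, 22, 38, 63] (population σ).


μ = 59, σ = 34.4311
z = (113 - 59)/34.4311 = 1.5683

1.5683


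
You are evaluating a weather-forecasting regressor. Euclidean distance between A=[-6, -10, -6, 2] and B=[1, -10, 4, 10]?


d = √((-6-1)² + (-10+ 10)² + (-6-4)² + (2-10)²)
  = √(49 + 0 + 100 + 64)
  = √213 = 14.5945

14.5945


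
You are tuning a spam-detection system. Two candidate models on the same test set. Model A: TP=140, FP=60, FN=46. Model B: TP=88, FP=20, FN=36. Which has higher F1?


Model A: P=140/200=0.7, R=140/186=0.7527, F1=2PR/(P+R)=2TP/(2TP+FP+FN)=280/386=0.7254
Model B: P=88/108=0.8148, R=88/124=0.7097, F1=2PR/(P+R)=2TP/(2TP+FP+FN)=176/232=0.7586
0.7254 < 0.7586 → Model B

Model B


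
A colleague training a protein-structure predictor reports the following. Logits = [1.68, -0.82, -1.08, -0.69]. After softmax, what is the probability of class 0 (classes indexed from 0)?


Exponentials: e^1.68=5.3656, e^-0.82=0.4404, e^-1.08=0.3396, e^-0.69=0.5016
Sum = 6.6472
Softmax = [0.8072, 0.0663, 0.0511, 0.0755]
p[0] = 5.3656/6.6472 = 0.8072

0.8072


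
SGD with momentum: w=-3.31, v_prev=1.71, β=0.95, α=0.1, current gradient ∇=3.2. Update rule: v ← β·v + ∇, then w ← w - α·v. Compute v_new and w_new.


v_new = 0.95·1.71 + 3.2 = 1.6245 + 3.2 = 4.8245
w_new = -3.31 - 0.1·4.8245 = -3.31 - 0.48245 = -3.79245

v_new=4.8245, w_new=-3.79245


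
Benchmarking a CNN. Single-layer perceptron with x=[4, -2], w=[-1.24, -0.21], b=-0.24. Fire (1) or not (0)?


z = (4)·(-1.24) + (-2)·(-0.21) - 0.24
  = -4.78
step(z) = 0 (z<0)

0


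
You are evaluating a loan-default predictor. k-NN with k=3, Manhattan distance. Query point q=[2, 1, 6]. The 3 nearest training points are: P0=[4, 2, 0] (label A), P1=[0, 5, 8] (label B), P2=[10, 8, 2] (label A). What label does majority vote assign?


d(q,P0) = 9  (label A)
d(q,P1) = 8  (label B)
d(q,P2) = 19  (label A)
Votes: A=2, B=1
Majority → A

A


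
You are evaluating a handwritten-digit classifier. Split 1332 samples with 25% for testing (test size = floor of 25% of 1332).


Test = ⌊1332·25/100⌋ = 333
Train = 1332 - 333 = 999

Train: 999, Test: 333


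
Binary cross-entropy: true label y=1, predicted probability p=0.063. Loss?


BCE = -[y·ln(p) + (1-y)·ln(1-p)]
= -1·ln(0.063) - 0
= -ln(0.063) = 2.7646

2.7646


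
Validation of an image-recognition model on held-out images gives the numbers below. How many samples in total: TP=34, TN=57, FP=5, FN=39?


Total = TP + TN + FP + FN
= 34 + 57 + 5 + 39
= 135
(Predicted positive: 39, predicted negative: 96)

135


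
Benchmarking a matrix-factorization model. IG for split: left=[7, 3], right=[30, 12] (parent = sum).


Parent = [37, 15], H_parent = 0.8667
H_left = 0.8813 (n=10), H_right = 0.8631 (n=42)
H_children = (10/52)·0.8813 + (42/52)·0.8631 = 0.8666
IG = 0.8667 - 0.8666 = 0.0001

0.0001


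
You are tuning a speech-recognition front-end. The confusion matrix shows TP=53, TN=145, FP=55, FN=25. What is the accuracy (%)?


Accuracy = (TP+TN)/(TP+TN+FP+FN)
= (53+145)/(278)
= 198/278 = 71.22%

71.22%


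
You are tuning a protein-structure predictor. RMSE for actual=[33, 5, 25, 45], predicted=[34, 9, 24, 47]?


MSE = 22/4 = 5.5
RMSE = √(22/4) = 2.3452

2.3452


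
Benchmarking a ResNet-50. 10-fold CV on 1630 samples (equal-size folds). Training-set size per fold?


Fold size = 1630/10 = 163
Training per fold = 1630 - 163 = 1467

1467


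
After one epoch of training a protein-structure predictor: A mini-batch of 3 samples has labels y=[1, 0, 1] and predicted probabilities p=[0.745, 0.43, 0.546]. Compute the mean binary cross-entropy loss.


L[0] = -ln(0.745) = 0.2944
L[1] = -ln(1-0.43) = -ln(0.57) = 0.5621
L[2] = -ln(0.546) = 0.6051
mean = (0.2944 + 0.5621 + 0.6051)/3 = 0.4872

0.4872


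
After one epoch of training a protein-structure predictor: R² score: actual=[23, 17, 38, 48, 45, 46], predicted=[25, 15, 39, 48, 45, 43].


ȳ = 36.1667
SS_res = Σ(y-ŷ)² = 18
SS_tot = Σ(y-ȳ)² = 858.83
R² = 1 - SS_res/SS_tot = 1 - 0.021 = 0.979

0.979


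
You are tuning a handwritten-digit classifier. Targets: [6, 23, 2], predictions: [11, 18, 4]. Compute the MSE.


Squared errors: (6-11)²=25, (23-18)²=25, (2-4)²=4
Sum = 54
MSE = 54/3 = 18

18


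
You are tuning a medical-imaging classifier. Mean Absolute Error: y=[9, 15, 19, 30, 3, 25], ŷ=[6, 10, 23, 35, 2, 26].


Absolute errors: |9-6|=3, |15-10|=5, |19-23|=4, |30-35|=5, |3-2|=1, |25-26|=1
Sum = 19
MAE = 19/6 = 19/6

19/6


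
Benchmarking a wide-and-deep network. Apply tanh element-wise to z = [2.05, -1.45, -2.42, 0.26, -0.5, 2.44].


tanh(2.05) = 0.9674
tanh(-1.45) = -0.8957
tanh(-2.42) = -0.9843
tanh(0.26) = 0.2543
tanh(-0.5) = -0.4621
tanh(2.44) = 0.9849
result = [0.9674, -0.8957, -0.9843, 0.2543, -0.4621, 0.9849]

[0.9674, -0.8957, -0.9843, 0.2543, -0.4621, 0.9849]


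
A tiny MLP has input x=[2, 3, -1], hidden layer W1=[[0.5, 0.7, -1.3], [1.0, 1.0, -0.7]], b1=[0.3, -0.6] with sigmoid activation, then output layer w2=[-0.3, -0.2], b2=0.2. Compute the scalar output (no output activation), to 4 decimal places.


z1[0] = (0.5)·(2) + (0.7)·(3) + (-1.3)·(-1) + 0.3 = 4.7
z1[1] = (1.0)·(2) + (1.0)·(3) + (-0.7)·(-1) - 0.6 = 5.1
h = sigmoid(z1) = [0.991, 0.9939]
output = (-0.3)·(0.991) + (-0.2)·(0.9939) + 0.2 = -0.2961

-0.2961


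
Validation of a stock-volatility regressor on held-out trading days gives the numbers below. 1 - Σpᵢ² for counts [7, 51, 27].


Probabilities: [7/85, 51/85, 27/85] ≈ [0.0824, 0.6, 0.3176]
Σpᵢ² = (49 + 2601 + 729)/85² = 3379/7225
Gini = 1 - Σpᵢ² = 1 - 3379/7225 = 0.5323

0.5323


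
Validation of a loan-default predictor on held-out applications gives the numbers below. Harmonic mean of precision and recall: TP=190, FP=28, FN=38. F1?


Precision = 190/218 = 0.8716
Recall = 190/228 = 0.8333
F1 = 2·P·R/(P+R) = 2·TP/(2·TP+FP+FN) = 380/(380+28+38) = 380/446 = 0.852

0.852


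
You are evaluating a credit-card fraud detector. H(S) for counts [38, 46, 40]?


Probabilities: [38/124, 46/124, 40/124] ≈ [0.3065, 0.371, 0.3226]
H = -((38/124)·log₂(38/124) + (46/124)·log₂(46/124) + (40/124)·log₂(40/124))
  = 1.5801 bits

1.5801 bits


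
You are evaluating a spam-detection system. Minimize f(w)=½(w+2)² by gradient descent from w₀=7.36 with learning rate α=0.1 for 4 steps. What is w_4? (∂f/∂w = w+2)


step 1: grad = 7.36+2 = 9.36; w = 7.36 - 0.1·(9.36) = 6.424
step 2: grad = 6.424+2 = 8.424; w = 6.424 - 0.1·(8.424) = 5.5816
step 3: grad = 5.5816+2 = 7.5816; w = 5.5816 - 0.1·(7.5816) = 4.82344
step 4: grad = 4.82344+2 = 6.82344; w = 4.82344 - 0.1·(6.82344) = 4.141096

4.141096


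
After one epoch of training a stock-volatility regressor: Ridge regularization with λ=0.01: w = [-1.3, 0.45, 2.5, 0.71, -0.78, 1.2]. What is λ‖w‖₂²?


‖w‖₂² = (-1.3)² + (0.45)² + (2.5)² + (0.71)² + (-0.78)² + (1.2)²
     = 1.69 + 0.2025 + 6.25 + 0.5041 + 0.6084 + 1.44
     = 10.695
λ·‖w‖₂² = 0.01·10.695 = 0.10695

0.10695


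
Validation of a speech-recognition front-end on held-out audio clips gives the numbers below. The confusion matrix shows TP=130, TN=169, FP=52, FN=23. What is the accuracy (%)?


Accuracy = (TP+TN)/(TP+TN+FP+FN)
= (130+169)/(374)
= 299/374 = 79.95%

79.95%


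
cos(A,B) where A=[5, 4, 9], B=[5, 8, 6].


A·B = 5·5 + 4·8 + 9·6 = 111
‖A‖ = √122 = 11.0454, ‖B‖ = √125 = 11.1803
cos = 111/(√122·√125) = 111/√15250 = 0.8989

0.8989


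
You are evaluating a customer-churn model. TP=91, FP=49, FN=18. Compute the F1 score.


Precision = 91/140 = 0.65
Recall = 91/109 = 0.8349
F1 = 2·P·R/(P+R) = 2·TP/(2·TP+FP+FN) = 182/(182+49+18) = 182/249 = 0.7309

0.7309


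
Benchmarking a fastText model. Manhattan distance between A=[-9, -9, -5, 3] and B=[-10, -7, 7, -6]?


d = |-9+ 10| + |-9+ 7| + |-5-7| + |3+ 6|
  = 1 + 2 + 12 + 9
  = 24

24


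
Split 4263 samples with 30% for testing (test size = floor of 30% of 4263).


Test = ⌊4263·30/100⌋ = 1278
Train = 4263 - 1278 = 2985

Train: 2985, Test: 1278


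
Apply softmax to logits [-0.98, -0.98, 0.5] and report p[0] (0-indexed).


Exponentials: e^-0.98=0.3753, e^-0.98=0.3753, e^0.5=1.6487
Sum = 2.3993
Softmax = [0.1564, 0.1564, 0.6872]
p[0] = 0.3753/2.3993 = 0.1564

0.1564


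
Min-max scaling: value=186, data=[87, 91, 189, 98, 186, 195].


min=87, max=195
(186-87)/(195-87) = 99/108 = 0.9167

0.9167


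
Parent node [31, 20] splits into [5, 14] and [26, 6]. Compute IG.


Parent = [31, 20], H_parent = 0.9662
H_left = 0.8315 (n=19), H_right = 0.6962 (n=32)
H_children = (19/51)·0.8315 + (32/51)·0.6962 = 0.7466
IG = 0.9662 - 0.7466 = 0.2196

0.2196


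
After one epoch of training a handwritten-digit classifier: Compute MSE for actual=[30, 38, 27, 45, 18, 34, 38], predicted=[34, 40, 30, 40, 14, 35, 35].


Squared errors: (30-34)²=16, (38-40)²=4, (27-30)²=9, (45-40)²=25, (18-14)²=16, (34-35)²=1, (38-35)²=9
Sum = 80
MSE = 80/7 = 80/7

80/7


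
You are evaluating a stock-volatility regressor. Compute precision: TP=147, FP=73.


Precision = TP/(TP+FP)
= 147/(147+73)
= 147/220 = 66.82%

66.82%


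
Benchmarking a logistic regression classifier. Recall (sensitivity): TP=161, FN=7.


Recall = TP/(TP+FN)
= 161/(161+7)
= 161/168 = 95.83%

95.83%


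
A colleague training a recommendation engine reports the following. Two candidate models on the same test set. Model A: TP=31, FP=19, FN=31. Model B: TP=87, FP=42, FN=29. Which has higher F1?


Model A: P=31/50=0.62, R=31/62=0.5, F1=2PR/(P+R)=2TP/(2TP+FP+FN)=62/112=0.5536
Model B: P=87/129=0.6744, R=87/116=0.75, F1=2PR/(P+R)=2TP/(2TP+FP+FN)=174/245=0.7102
0.5536 < 0.7102 → Model B

Model B


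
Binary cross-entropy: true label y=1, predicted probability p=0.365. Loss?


BCE = -[y·ln(p) + (1-y)·ln(1-p)]
= -1·ln(0.365) - 0
= -ln(0.365) = 1.0079

1.0079


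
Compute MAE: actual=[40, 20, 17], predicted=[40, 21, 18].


Absolute errors: |40-40|=0, |20-21|=1, |17-18|=1
Sum = 2
MAE = 2/3 = 2/3

2/3


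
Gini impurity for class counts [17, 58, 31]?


Probabilities: [17/106, 58/106, 31/106] ≈ [0.1604, 0.5472, 0.2925]
Σpᵢ² = (289 + 3364 + 961)/106² = 4614/11236
Gini = 1 - Σpᵢ² = 1 - 4614/11236 = 0.5894

0.5894


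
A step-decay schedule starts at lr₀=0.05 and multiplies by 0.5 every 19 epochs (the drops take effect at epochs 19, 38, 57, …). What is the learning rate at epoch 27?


n_drops = ⌊27/19⌋ = 1
lr = 0.05·0.5^1 = 0.05·0.5 = 0.025

0.025


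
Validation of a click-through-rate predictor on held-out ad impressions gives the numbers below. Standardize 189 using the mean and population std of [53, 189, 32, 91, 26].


μ = 78.2, σ = 59.8912
z = (189 - 78.2)/59.8912 = 1.85

1.85


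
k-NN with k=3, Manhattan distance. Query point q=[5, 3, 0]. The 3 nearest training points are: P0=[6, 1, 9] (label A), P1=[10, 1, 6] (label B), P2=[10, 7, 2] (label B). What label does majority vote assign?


d(q,P0) = 12  (label A)
d(q,P1) = 13  (label B)
d(q,P2) = 11  (label B)
Votes: A=1, B=2
Majority → B

B


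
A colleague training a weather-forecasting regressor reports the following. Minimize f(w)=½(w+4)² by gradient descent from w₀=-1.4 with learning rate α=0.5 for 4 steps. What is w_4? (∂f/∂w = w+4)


step 1: grad = -1.4+4 = 2.6; w = -1.4 - 0.5·(2.6) = -2.7
step 2: grad = -2.7+4 = 1.3; w = -2.7 - 0.5·(1.3) = -3.35
step 3: grad = -3.35+4 = 0.65; w = -3.35 - 0.5·(0.65) = -3.675
step 4: grad = -3.675+4 = 0.325; w = -3.675 - 0.5·(0.325) = -3.8375

-3.8375


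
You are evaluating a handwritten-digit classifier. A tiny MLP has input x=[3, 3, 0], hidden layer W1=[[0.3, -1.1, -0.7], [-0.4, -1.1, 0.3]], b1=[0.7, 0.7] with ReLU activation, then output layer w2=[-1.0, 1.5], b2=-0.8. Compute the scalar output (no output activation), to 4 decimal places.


z1[0] = (0.3)·(3) + (-1.1)·(3) + (-0.7)·(0) + 0.7 = -1.7
z1[1] = (-0.4)·(3) + (-1.1)·(3) + (0.3)·(0) + 0.7 = -3.8
h = ReLU(z1) = [0.0, 0.0]
output = (-1.0)·(0.0) + (1.5)·(0.0) - 0.8 = -0.8

-0.8


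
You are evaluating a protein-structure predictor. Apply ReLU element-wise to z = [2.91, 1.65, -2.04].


ReLU(2.91) = max(0, 2.91) = 2.91
ReLU(1.65) = max(0, 1.65) = 1.65
ReLU(-2.04) = max(0, -2.04) = 0.0
result = [2.91, 1.65, 0.0]

[2.91, 1.65, 0.0]


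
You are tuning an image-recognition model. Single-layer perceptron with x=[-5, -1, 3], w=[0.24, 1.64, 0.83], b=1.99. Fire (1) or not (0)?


z = (-5)·(0.24) + (-1)·(1.64) + (3)·(0.83) + 1.99
  = 1.64
step(z) = 1 (z≥0)

1
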